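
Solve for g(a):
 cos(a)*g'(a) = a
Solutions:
 g(a) = C1 + Integral(a/cos(a), a)


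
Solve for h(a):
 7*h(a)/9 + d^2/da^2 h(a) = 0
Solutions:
 h(a) = C1*sin(sqrt(7)*a/3) + C2*cos(sqrt(7)*a/3)


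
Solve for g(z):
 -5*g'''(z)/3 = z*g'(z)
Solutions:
 g(z) = C1 + Integral(C2*airyai(-3^(1/3)*5^(2/3)*z/5) + C3*airybi(-3^(1/3)*5^(2/3)*z/5), z)


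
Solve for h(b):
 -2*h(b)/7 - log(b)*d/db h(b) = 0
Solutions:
 h(b) = C1*exp(-2*li(b)/7)


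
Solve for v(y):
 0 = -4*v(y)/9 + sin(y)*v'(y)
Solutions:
 v(y) = C1*(cos(y) - 1)^(2/9)/(cos(y) + 1)^(2/9)


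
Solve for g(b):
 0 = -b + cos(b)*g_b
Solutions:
 g(b) = C1 + Integral(b/cos(b), b)


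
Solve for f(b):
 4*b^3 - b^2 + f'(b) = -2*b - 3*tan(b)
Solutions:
 f(b) = C1 - b^4 + b^3/3 - b^2 + 3*log(cos(b))


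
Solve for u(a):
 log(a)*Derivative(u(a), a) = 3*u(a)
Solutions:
 u(a) = C1*exp(3*li(a))


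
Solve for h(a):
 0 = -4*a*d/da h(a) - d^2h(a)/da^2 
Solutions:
 h(a) = C1 + C2*erf(sqrt(2)*a)


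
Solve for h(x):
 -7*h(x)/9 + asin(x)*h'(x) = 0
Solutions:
 h(x) = C1*exp(7*Integral(1/asin(x), x)/9)


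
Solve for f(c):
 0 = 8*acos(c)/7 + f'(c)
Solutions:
 f(c) = C1 - 8*c*acos(c)/7 + 8*sqrt(1 - c^2)/7


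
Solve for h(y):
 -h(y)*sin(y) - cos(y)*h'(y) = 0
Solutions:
 h(y) = C1*cos(y)


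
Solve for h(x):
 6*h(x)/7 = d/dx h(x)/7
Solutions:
 h(x) = C1*exp(6*x)


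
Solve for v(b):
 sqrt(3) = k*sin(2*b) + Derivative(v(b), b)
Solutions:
 v(b) = C1 + sqrt(3)*b + k*cos(2*b)/2


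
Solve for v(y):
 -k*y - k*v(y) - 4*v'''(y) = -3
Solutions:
 v(y) = C1*exp(2^(1/3)*y*(-k)^(1/3)/2) + C2*exp(2^(1/3)*y*(-k)^(1/3)*(-1 + sqrt(3)*I)/4) + C3*exp(-2^(1/3)*y*(-k)^(1/3)*(1 + sqrt(3)*I)/4) - y + 3/k


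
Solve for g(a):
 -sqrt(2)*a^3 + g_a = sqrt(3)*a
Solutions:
 g(a) = C1 + sqrt(2)*a^4/4 + sqrt(3)*a^2/2


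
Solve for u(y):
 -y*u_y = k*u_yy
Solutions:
 u(y) = C1 + C2*sqrt(k)*erf(sqrt(2)*y*sqrt(1/k)/2)


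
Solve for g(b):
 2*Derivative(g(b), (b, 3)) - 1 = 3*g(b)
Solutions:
 g(b) = C3*exp(2^(2/3)*3^(1/3)*b/2) + (C1*sin(2^(2/3)*3^(5/6)*b/4) + C2*cos(2^(2/3)*3^(5/6)*b/4))*exp(-2^(2/3)*3^(1/3)*b/4) - 1/3


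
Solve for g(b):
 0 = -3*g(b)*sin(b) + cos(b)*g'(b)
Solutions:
 g(b) = C1/cos(b)^3


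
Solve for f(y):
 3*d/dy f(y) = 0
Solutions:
 f(y) = C1


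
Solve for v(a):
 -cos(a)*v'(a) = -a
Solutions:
 v(a) = C1 + Integral(a/cos(a), a)


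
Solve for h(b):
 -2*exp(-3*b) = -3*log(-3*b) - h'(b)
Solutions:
 h(b) = C1 - 3*b*log(-b) + 3*b*(1 - log(3)) - 2*exp(-3*b)/3


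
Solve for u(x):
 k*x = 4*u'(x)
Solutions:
 u(x) = C1 + k*x^2/8


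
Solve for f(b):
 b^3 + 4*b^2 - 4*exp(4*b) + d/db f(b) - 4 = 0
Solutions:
 f(b) = C1 - b^4/4 - 4*b^3/3 + 4*b + exp(4*b)


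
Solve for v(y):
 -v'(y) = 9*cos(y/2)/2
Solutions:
 v(y) = C1 - 9*sin(y/2)


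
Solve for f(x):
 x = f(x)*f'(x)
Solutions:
 f(x) = -sqrt(C1 + x^2)
 f(x) = sqrt(C1 + x^2)


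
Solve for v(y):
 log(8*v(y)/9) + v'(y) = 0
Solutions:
 Integral(1/(log(_y) - 2*log(3) + 3*log(2)), (_y, v(y))) = C1 - y


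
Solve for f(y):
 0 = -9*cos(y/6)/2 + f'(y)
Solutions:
 f(y) = C1 + 27*sin(y/6)


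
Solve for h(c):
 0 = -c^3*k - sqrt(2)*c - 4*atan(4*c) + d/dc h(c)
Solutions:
 h(c) = C1 + c^4*k/4 + sqrt(2)*c^2/2 + 4*c*atan(4*c) - log(16*c^2 + 1)/2


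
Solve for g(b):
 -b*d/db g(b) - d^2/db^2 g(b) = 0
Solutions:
 g(b) = C1 + C2*erf(sqrt(2)*b/2)


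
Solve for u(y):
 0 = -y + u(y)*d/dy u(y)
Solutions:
 u(y) = -sqrt(C1 + y^2)
 u(y) = sqrt(C1 + y^2)


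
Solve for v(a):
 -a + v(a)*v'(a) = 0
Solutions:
 v(a) = -sqrt(C1 + a^2)
 v(a) = sqrt(C1 + a^2)


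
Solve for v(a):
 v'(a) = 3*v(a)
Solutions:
 v(a) = C1*exp(3*a)


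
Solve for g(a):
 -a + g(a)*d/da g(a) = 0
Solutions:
 g(a) = -sqrt(C1 + a^2)
 g(a) = sqrt(C1 + a^2)


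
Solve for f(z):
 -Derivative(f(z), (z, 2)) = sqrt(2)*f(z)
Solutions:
 f(z) = C1*sin(2^(1/4)*z) + C2*cos(2^(1/4)*z)


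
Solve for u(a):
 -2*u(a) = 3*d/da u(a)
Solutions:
 u(a) = C1*exp(-2*a/3)


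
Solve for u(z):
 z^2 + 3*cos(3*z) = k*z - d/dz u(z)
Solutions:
 u(z) = C1 + k*z^2/2 - z^3/3 - sin(3*z)


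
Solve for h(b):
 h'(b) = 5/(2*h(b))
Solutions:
 h(b) = -sqrt(C1 + 5*b)
 h(b) = sqrt(C1 + 5*b)


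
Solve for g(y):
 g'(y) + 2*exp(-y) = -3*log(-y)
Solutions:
 g(y) = C1 - 3*y*log(-y) + 3*y + 2*exp(-y)


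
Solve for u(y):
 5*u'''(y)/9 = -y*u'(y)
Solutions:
 u(y) = C1 + Integral(C2*airyai(-15^(2/3)*y/5) + C3*airybi(-15^(2/3)*y/5), y)


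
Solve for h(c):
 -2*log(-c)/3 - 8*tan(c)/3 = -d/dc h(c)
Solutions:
 h(c) = C1 + 2*c*log(-c)/3 - 2*c/3 - 8*log(cos(c))/3


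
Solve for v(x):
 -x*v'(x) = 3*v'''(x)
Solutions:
 v(x) = C1 + Integral(C2*airyai(-3^(2/3)*x/3) + C3*airybi(-3^(2/3)*x/3), x)


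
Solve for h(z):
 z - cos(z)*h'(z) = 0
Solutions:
 h(z) = C1 + Integral(z/cos(z), z)


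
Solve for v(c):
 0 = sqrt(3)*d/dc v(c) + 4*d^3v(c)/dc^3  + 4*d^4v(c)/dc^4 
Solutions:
 v(c) = C1 + C2*exp(c*(-2 + (1 + 27*sqrt(3)/8 + sqrt(-4 + (8 + 27*sqrt(3))^2/16)/2)^(-1/3) + (1 + 27*sqrt(3)/8 + sqrt(-4 + (8 + 27*sqrt(3))^2/16)/2)^(1/3))/6)*sin(sqrt(3)*c*(-(1 + 27*sqrt(3)/8 + sqrt(-4 + (2 + 27*sqrt(3)/4)^2)/2)^(1/3) + (1 + 27*sqrt(3)/8 + sqrt(-4 + (2 + 27*sqrt(3)/4)^2)/2)^(-1/3))/6) + C3*exp(c*(-2 + (1 + 27*sqrt(3)/8 + sqrt(-4 + (8 + 27*sqrt(3))^2/16)/2)^(-1/3) + (1 + 27*sqrt(3)/8 + sqrt(-4 + (8 + 27*sqrt(3))^2/16)/2)^(1/3))/6)*cos(sqrt(3)*c*(-(1 + 27*sqrt(3)/8 + sqrt(-4 + (2 + 27*sqrt(3)/4)^2)/2)^(1/3) + (1 + 27*sqrt(3)/8 + sqrt(-4 + (2 + 27*sqrt(3)/4)^2)/2)^(-1/3))/6) + C4*exp(-c*((1 + 27*sqrt(3)/8 + sqrt(-4 + (8 + 27*sqrt(3))^2/16)/2)^(-1/3) + 1 + (1 + 27*sqrt(3)/8 + sqrt(-4 + (8 + 27*sqrt(3))^2/16)/2)^(1/3))/3)


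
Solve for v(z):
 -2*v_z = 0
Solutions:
 v(z) = C1


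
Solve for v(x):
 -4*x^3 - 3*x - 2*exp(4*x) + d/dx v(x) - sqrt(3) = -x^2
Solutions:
 v(x) = C1 + x^4 - x^3/3 + 3*x^2/2 + sqrt(3)*x + exp(4*x)/2


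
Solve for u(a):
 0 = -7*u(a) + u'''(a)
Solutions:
 u(a) = C3*exp(7^(1/3)*a) + (C1*sin(sqrt(3)*7^(1/3)*a/2) + C2*cos(sqrt(3)*7^(1/3)*a/2))*exp(-7^(1/3)*a/2)


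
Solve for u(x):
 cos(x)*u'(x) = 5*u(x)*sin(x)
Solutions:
 u(x) = C1/cos(x)^5


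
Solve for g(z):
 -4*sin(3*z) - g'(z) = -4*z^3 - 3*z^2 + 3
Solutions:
 g(z) = C1 + z^4 + z^3 - 3*z + 4*cos(3*z)/3


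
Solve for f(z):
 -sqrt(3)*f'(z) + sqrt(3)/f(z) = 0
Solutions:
 f(z) = -sqrt(C1 + 2*z)
 f(z) = sqrt(C1 + 2*z)


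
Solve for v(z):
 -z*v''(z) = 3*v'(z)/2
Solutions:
 v(z) = C1 + C2/sqrt(z)


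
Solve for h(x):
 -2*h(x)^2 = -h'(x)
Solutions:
 h(x) = -1/(C1 + 2*x)


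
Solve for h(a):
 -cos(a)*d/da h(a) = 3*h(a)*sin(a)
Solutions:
 h(a) = C1*cos(a)^3


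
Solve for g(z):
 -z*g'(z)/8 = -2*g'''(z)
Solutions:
 g(z) = C1 + Integral(C2*airyai(2^(2/3)*z/4) + C3*airybi(2^(2/3)*z/4), z)


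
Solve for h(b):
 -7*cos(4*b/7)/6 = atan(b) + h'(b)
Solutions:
 h(b) = C1 - b*atan(b) + log(b^2 + 1)/2 - 49*sin(4*b/7)/24


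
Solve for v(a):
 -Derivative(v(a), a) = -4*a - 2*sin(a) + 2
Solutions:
 v(a) = C1 + 2*a^2 - 2*a - 2*cos(a)


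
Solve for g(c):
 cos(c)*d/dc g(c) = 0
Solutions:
 g(c) = C1


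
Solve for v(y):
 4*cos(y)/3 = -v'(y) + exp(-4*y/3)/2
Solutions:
 v(y) = C1 - 4*sin(y)/3 - 3*exp(-4*y/3)/8


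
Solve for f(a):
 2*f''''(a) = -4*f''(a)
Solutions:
 f(a) = C1 + C2*a + C3*sin(sqrt(2)*a) + C4*cos(sqrt(2)*a)


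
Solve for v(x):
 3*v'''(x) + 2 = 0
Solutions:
 v(x) = C1 + C2*x + C3*x^2 - x^3/9


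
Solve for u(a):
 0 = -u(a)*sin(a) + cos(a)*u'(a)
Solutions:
 u(a) = C1/cos(a)


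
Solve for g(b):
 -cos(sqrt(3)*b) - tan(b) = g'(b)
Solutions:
 g(b) = C1 + log(cos(b)) - sqrt(3)*sin(sqrt(3)*b)/3


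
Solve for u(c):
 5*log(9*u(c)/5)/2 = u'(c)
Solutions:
 -2*Integral(1/(log(_y) - log(5) + 2*log(3)), (_y, u(c)))/5 = C1 - c


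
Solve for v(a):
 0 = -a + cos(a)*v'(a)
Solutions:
 v(a) = C1 + Integral(a/cos(a), a)


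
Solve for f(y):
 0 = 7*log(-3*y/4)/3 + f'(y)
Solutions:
 f(y) = C1 - 7*y*log(-y)/3 + 7*y*(-log(3) + 1 + 2*log(2))/3


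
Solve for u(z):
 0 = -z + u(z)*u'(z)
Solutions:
 u(z) = -sqrt(C1 + z^2)
 u(z) = sqrt(C1 + z^2)


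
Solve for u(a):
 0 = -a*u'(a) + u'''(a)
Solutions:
 u(a) = C1 + Integral(C2*airyai(a) + C3*airybi(a), a)


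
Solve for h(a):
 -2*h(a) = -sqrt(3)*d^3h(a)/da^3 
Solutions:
 h(a) = C3*exp(2^(1/3)*3^(5/6)*a/3) + (C1*sin(6^(1/3)*a/2) + C2*cos(6^(1/3)*a/2))*exp(-2^(1/3)*3^(5/6)*a/6)


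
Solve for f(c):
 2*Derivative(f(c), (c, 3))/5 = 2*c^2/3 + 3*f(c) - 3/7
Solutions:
 f(c) = C3*exp(15^(1/3)*2^(2/3)*c/2) - 2*c^2/9 + (C1*sin(2^(2/3)*3^(5/6)*5^(1/3)*c/4) + C2*cos(2^(2/3)*3^(5/6)*5^(1/3)*c/4))*exp(-15^(1/3)*2^(2/3)*c/4) + 1/7


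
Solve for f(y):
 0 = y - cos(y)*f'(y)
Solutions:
 f(y) = C1 + Integral(y/cos(y), y)


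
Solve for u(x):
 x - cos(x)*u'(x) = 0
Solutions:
 u(x) = C1 + Integral(x/cos(x), x)


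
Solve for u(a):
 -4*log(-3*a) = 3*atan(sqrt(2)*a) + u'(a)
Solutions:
 u(a) = C1 - 4*a*log(-a) - 3*a*atan(sqrt(2)*a) - 4*a*log(3) + 4*a + 3*sqrt(2)*log(2*a^2 + 1)/4


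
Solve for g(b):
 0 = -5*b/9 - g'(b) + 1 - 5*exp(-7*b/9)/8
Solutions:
 g(b) = C1 - 5*b^2/18 + b + 45*exp(-7*b/9)/56


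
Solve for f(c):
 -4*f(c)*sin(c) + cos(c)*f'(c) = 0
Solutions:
 f(c) = C1/cos(c)^4


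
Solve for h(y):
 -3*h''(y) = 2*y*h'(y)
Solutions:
 h(y) = C1 + C2*erf(sqrt(3)*y/3)


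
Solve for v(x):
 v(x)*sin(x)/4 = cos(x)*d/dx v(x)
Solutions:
 v(x) = C1/cos(x)^(1/4)


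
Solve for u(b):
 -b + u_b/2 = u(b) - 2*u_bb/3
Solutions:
 u(b) = C1*exp(b*(-3 + sqrt(105))/8) + C2*exp(-b*(3 + sqrt(105))/8) - b - 1/2


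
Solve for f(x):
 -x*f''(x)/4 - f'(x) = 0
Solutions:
 f(x) = C1 + C2/x^3


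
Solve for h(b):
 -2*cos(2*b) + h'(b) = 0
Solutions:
 h(b) = C1 + sin(2*b)


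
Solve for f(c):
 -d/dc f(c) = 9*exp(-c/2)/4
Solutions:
 f(c) = C1 + 9*exp(-c/2)/2


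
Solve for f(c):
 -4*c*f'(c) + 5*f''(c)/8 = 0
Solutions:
 f(c) = C1 + C2*erfi(4*sqrt(5)*c/5)


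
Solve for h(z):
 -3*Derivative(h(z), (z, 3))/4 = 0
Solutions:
 h(z) = C1 + C2*z + C3*z^2


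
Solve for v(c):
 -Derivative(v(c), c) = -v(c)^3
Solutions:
 v(c) = -sqrt(2)*sqrt(-1/(C1 + c))/2
 v(c) = sqrt(2)*sqrt(-1/(C1 + c))/2


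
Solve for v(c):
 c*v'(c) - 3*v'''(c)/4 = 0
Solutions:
 v(c) = C1 + Integral(C2*airyai(6^(2/3)*c/3) + C3*airybi(6^(2/3)*c/3), c)


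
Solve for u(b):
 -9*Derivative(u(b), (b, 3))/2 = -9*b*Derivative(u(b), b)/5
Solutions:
 u(b) = C1 + Integral(C2*airyai(2^(1/3)*5^(2/3)*b/5) + C3*airybi(2^(1/3)*5^(2/3)*b/5), b)


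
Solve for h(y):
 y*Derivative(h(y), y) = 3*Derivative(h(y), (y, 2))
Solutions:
 h(y) = C1 + C2*erfi(sqrt(6)*y/6)


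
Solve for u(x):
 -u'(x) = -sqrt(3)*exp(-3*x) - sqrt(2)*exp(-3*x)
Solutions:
 u(x) = C1 - sqrt(3)*exp(-3*x)/3 - sqrt(2)*exp(-3*x)/3


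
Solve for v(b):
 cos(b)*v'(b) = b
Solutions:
 v(b) = C1 + Integral(b/cos(b), b)


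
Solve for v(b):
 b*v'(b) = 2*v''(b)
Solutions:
 v(b) = C1 + C2*erfi(b/2)


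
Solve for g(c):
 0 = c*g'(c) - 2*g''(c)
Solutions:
 g(c) = C1 + C2*erfi(c/2)


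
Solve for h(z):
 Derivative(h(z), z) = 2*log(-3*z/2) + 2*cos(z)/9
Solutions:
 h(z) = C1 + 2*z*log(-z) - 2*z - 2*z*log(2) + 2*z*log(3) + 2*sin(z)/9


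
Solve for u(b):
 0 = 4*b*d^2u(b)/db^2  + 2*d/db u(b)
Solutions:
 u(b) = C1 + C2*sqrt(b)


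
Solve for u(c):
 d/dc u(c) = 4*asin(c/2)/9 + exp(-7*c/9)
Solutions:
 u(c) = C1 + 4*c*asin(c/2)/9 + 4*sqrt(4 - c^2)/9 - 9*exp(-7*c/9)/7


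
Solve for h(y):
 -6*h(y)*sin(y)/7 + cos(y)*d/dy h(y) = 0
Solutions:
 h(y) = C1/cos(y)^(6/7)


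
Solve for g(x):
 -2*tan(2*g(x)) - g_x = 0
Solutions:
 g(x) = -asin(C1*exp(-4*x))/2 + pi/2
 g(x) = asin(C1*exp(-4*x))/2


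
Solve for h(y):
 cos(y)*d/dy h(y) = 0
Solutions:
 h(y) = C1


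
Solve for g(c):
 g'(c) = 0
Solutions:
 g(c) = C1


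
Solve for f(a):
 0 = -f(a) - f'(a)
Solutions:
 f(a) = C1*exp(-a)


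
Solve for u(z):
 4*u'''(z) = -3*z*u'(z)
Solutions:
 u(z) = C1 + Integral(C2*airyai(-6^(1/3)*z/2) + C3*airybi(-6^(1/3)*z/2), z)


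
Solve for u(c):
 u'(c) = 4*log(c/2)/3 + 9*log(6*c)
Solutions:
 u(c) = C1 + 31*c*log(c)/3 - 31*c/3 + 2*c*log(2)/3 + c*log(2519424)


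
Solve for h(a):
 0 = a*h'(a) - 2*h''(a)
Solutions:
 h(a) = C1 + C2*erfi(a/2)


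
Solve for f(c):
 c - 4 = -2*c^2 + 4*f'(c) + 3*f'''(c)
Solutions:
 f(c) = C1 + C2*sin(2*sqrt(3)*c/3) + C3*cos(2*sqrt(3)*c/3) + c^3/6 + c^2/8 - 7*c/4


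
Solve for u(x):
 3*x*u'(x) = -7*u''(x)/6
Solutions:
 u(x) = C1 + C2*erf(3*sqrt(7)*x/7)


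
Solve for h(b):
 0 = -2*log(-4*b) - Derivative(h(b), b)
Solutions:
 h(b) = C1 - 2*b*log(-b) + 2*b*(1 - 2*log(2))


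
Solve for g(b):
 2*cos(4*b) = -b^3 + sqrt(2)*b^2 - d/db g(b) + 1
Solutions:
 g(b) = C1 - b^4/4 + sqrt(2)*b^3/3 + b - sin(4*b)/2


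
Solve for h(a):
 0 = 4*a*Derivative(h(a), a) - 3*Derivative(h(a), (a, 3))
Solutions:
 h(a) = C1 + Integral(C2*airyai(6^(2/3)*a/3) + C3*airybi(6^(2/3)*a/3), a)


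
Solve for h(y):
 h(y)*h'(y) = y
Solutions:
 h(y) = -sqrt(C1 + y^2)
 h(y) = sqrt(C1 + y^2)


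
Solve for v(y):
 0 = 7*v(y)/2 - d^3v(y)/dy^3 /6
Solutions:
 v(y) = C3*exp(21^(1/3)*y) + (C1*sin(3^(5/6)*7^(1/3)*y/2) + C2*cos(3^(5/6)*7^(1/3)*y/2))*exp(-21^(1/3)*y/2)


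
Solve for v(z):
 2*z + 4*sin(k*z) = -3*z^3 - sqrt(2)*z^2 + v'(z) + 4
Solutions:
 v(z) = C1 + 3*z^4/4 + sqrt(2)*z^3/3 + z^2 - 4*z - 4*cos(k*z)/k


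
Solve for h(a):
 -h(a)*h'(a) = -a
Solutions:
 h(a) = -sqrt(C1 + a^2)
 h(a) = sqrt(C1 + a^2)


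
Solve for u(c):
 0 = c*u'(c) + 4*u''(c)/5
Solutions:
 u(c) = C1 + C2*erf(sqrt(10)*c/4)


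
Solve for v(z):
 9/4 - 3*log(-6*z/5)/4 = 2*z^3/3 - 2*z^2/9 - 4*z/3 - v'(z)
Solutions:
 v(z) = C1 + z^4/6 - 2*z^3/27 - 2*z^2/3 + 3*z*log(-z)/4 + z*(-3 - 3*log(5)/4 + 3*log(6)/4)


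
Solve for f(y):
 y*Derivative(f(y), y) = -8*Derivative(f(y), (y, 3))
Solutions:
 f(y) = C1 + Integral(C2*airyai(-y/2) + C3*airybi(-y/2), y)


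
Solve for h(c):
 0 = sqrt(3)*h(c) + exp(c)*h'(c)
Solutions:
 h(c) = C1*exp(sqrt(3)*exp(-c))


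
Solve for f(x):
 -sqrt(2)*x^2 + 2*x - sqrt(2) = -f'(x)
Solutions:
 f(x) = C1 + sqrt(2)*x^3/3 - x^2 + sqrt(2)*x


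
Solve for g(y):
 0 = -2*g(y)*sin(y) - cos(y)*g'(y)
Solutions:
 g(y) = C1*cos(y)^2


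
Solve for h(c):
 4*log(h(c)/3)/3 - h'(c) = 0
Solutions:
 3*Integral(1/(-log(_y) + log(3)), (_y, h(c)))/4 = C1 - c


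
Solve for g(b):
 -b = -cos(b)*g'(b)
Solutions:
 g(b) = C1 + Integral(b/cos(b), b)


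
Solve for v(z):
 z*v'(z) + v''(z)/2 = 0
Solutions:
 v(z) = C1 + C2*erf(z)


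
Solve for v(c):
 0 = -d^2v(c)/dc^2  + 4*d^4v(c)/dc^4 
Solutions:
 v(c) = C1 + C2*c + C3*exp(-c/2) + C4*exp(c/2)


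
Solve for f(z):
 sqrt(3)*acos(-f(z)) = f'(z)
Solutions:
 Integral(1/acos(-_y), (_y, f(z))) = C1 + sqrt(3)*z


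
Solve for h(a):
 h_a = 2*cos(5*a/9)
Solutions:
 h(a) = C1 + 18*sin(5*a/9)/5


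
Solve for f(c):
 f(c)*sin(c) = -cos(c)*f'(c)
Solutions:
 f(c) = C1*cos(c)


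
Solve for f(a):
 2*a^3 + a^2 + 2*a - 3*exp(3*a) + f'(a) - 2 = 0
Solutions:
 f(a) = C1 - a^4/2 - a^3/3 - a^2 + 2*a + exp(3*a)


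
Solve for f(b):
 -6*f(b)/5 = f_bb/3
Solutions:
 f(b) = C1*sin(3*sqrt(10)*b/5) + C2*cos(3*sqrt(10)*b/5)


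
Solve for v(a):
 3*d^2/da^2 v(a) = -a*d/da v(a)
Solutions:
 v(a) = C1 + C2*erf(sqrt(6)*a/6)


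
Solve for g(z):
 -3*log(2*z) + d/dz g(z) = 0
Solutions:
 g(z) = C1 + 3*z*log(z) - 3*z + z*log(8)


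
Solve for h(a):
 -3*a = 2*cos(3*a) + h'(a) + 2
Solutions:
 h(a) = C1 - 3*a^2/2 - 2*a - 2*sin(3*a)/3


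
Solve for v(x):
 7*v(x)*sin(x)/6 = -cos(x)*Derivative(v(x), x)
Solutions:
 v(x) = C1*cos(x)^(7/6)


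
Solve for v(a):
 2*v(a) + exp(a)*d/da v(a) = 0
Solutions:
 v(a) = C1*exp(2*exp(-a))


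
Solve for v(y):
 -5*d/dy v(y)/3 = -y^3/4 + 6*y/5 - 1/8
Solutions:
 v(y) = C1 + 3*y^4/80 - 9*y^2/25 + 3*y/40


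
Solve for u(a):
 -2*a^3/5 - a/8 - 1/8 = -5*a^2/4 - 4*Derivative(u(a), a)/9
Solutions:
 u(a) = C1 + 9*a^4/40 - 15*a^3/16 + 9*a^2/64 + 9*a/32


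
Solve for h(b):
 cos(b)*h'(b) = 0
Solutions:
 h(b) = C1


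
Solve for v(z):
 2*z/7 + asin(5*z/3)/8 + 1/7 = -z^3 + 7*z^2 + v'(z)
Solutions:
 v(z) = C1 + z^4/4 - 7*z^3/3 + z^2/7 + z*asin(5*z/3)/8 + z/7 + sqrt(9 - 25*z^2)/40


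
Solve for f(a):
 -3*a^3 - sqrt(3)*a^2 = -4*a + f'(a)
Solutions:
 f(a) = C1 - 3*a^4/4 - sqrt(3)*a^3/3 + 2*a^2


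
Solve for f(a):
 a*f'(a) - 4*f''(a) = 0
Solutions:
 f(a) = C1 + C2*erfi(sqrt(2)*a/4)


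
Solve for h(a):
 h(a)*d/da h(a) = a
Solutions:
 h(a) = -sqrt(C1 + a^2)
 h(a) = sqrt(C1 + a^2)


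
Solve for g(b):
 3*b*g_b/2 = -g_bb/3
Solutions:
 g(b) = C1 + C2*erf(3*b/2)


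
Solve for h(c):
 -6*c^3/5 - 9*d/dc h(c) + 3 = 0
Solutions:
 h(c) = C1 - c^4/30 + c/3


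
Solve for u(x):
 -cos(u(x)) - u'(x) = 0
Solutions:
 u(x) = pi - asin((C1 + exp(2*x))/(C1 - exp(2*x)))
 u(x) = asin((C1 + exp(2*x))/(C1 - exp(2*x)))


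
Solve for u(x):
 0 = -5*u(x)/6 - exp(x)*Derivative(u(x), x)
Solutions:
 u(x) = C1*exp(5*exp(-x)/6)


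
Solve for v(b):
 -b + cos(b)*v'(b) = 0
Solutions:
 v(b) = C1 + Integral(b/cos(b), b)


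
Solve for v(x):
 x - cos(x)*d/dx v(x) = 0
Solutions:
 v(x) = C1 + Integral(x/cos(x), x)


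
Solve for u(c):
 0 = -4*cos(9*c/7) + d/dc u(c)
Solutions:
 u(c) = C1 + 28*sin(9*c/7)/9


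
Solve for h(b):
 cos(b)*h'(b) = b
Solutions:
 h(b) = C1 + Integral(b/cos(b), b)


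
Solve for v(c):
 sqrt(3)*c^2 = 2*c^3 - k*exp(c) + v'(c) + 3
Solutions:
 v(c) = C1 - c^4/2 + sqrt(3)*c^3/3 - 3*c + k*exp(c)


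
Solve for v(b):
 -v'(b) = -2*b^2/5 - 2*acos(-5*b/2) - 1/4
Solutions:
 v(b) = C1 + 2*b^3/15 + 2*b*acos(-5*b/2) + b/4 + 2*sqrt(4 - 25*b^2)/5


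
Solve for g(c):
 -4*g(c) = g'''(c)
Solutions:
 g(c) = C3*exp(-2^(2/3)*c) + (C1*sin(2^(2/3)*sqrt(3)*c/2) + C2*cos(2^(2/3)*sqrt(3)*c/2))*exp(2^(2/3)*c/2)


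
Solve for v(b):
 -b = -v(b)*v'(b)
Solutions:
 v(b) = -sqrt(C1 + b^2)
 v(b) = sqrt(C1 + b^2)


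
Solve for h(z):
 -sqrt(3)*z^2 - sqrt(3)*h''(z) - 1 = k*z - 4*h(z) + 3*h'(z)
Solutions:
 h(z) = C1*exp(sqrt(3)*z*(-3 + sqrt(9 + 16*sqrt(3)))/6) + C2*exp(-sqrt(3)*z*(3 + sqrt(9 + 16*sqrt(3)))/6) + k*z/4 + 3*k/16 + sqrt(3)*z^2/4 + 3*sqrt(3)*z/8 + 9*sqrt(3)/32 + 5/8


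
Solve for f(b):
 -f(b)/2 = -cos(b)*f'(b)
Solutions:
 f(b) = C1*(sin(b) + 1)^(1/4)/(sin(b) - 1)^(1/4)


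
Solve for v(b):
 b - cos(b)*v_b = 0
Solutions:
 v(b) = C1 + Integral(b/cos(b), b)


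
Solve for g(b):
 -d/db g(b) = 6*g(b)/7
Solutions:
 g(b) = C1*exp(-6*b/7)


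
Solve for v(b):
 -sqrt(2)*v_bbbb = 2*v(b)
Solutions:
 v(b) = (C1*sin(2^(5/8)*b/2) + C2*cos(2^(5/8)*b/2))*exp(-2^(5/8)*b/2) + (C3*sin(2^(5/8)*b/2) + C4*cos(2^(5/8)*b/2))*exp(2^(5/8)*b/2)


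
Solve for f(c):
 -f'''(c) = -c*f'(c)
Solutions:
 f(c) = C1 + Integral(C2*airyai(c) + C3*airybi(c), c)


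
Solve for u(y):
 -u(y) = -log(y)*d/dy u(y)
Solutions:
 u(y) = C1*exp(li(y))


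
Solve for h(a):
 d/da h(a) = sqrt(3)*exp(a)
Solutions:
 h(a) = C1 + sqrt(3)*exp(a)


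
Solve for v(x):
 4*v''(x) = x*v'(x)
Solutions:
 v(x) = C1 + C2*erfi(sqrt(2)*x/4)


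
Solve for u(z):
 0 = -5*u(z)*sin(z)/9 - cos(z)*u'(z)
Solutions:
 u(z) = C1*cos(z)^(5/9)


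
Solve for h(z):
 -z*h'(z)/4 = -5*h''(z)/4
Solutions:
 h(z) = C1 + C2*erfi(sqrt(10)*z/10)


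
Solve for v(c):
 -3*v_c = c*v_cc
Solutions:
 v(c) = C1 + C2/c^2


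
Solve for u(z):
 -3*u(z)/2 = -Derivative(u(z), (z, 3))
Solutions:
 u(z) = C3*exp(2^(2/3)*3^(1/3)*z/2) + (C1*sin(2^(2/3)*3^(5/6)*z/4) + C2*cos(2^(2/3)*3^(5/6)*z/4))*exp(-2^(2/3)*3^(1/3)*z/4)


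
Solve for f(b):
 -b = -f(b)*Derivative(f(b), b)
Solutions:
 f(b) = -sqrt(C1 + b^2)
 f(b) = sqrt(C1 + b^2)


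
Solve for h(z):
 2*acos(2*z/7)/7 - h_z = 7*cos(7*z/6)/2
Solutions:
 h(z) = C1 + 2*z*acos(2*z/7)/7 - sqrt(49 - 4*z^2)/7 - 3*sin(7*z/6)


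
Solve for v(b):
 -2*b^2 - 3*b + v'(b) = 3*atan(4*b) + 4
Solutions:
 v(b) = C1 + 2*b^3/3 + 3*b^2/2 + 3*b*atan(4*b) + 4*b - 3*log(16*b^2 + 1)/8


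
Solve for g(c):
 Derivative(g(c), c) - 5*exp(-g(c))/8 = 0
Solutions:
 g(c) = log(C1 + 5*c/8)


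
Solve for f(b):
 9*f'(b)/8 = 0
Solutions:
 f(b) = C1


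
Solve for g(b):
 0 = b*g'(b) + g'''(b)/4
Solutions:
 g(b) = C1 + Integral(C2*airyai(-2^(2/3)*b) + C3*airybi(-2^(2/3)*b), b)


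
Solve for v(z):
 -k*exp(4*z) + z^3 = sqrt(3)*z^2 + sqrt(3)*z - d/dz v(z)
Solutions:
 v(z) = C1 + k*exp(4*z)/4 - z^4/4 + sqrt(3)*z^3/3 + sqrt(3)*z^2/2


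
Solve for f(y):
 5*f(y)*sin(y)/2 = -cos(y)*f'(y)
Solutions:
 f(y) = C1*cos(y)^(5/2)


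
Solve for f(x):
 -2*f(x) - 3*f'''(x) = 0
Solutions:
 f(x) = C3*exp(-2^(1/3)*3^(2/3)*x/3) + (C1*sin(2^(1/3)*3^(1/6)*x/2) + C2*cos(2^(1/3)*3^(1/6)*x/2))*exp(2^(1/3)*3^(2/3)*x/6)


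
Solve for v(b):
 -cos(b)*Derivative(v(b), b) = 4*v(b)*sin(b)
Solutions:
 v(b) = C1*cos(b)^4


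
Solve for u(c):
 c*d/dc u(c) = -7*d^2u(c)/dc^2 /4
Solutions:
 u(c) = C1 + C2*erf(sqrt(14)*c/7)


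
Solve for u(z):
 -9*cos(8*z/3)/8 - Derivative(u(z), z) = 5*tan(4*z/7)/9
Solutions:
 u(z) = C1 + 35*log(cos(4*z/7))/36 - 27*sin(8*z/3)/64


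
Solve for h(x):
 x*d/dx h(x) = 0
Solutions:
 h(x) = C1


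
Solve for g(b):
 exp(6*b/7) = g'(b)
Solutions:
 g(b) = C1 + 7*exp(6*b/7)/6


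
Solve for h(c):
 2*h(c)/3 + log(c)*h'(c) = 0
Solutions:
 h(c) = C1*exp(-2*li(c)/3)


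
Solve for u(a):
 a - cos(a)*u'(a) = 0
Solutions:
 u(a) = C1 + Integral(a/cos(a), a)


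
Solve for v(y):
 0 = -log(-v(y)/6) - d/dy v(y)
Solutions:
 Integral(1/(log(-_y) - log(6)), (_y, v(y))) = C1 - y


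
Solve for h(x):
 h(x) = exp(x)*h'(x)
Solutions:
 h(x) = C1*exp(-exp(-x))


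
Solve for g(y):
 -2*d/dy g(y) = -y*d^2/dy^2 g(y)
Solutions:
 g(y) = C1 + C2*y^3


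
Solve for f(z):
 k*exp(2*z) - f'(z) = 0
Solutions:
 f(z) = C1 + k*exp(2*z)/2


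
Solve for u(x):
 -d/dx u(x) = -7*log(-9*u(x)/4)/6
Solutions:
 -6*Integral(1/(log(-_y) - 2*log(2) + 2*log(3)), (_y, u(x)))/7 = C1 - x


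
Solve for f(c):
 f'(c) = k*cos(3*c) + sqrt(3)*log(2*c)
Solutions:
 f(c) = C1 + sqrt(3)*c*(log(c) - 1) + sqrt(3)*c*log(2) + k*sin(3*c)/3


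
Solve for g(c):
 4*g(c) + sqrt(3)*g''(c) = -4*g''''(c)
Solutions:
 g(c) = (C1*sin(c*cos(atan(sqrt(183)/3)/2)) + C2*cos(c*cos(atan(sqrt(183)/3)/2)))*exp(-c*sin(atan(sqrt(183)/3)/2)) + (C3*sin(c*cos(atan(sqrt(183)/3)/2)) + C4*cos(c*cos(atan(sqrt(183)/3)/2)))*exp(c*sin(atan(sqrt(183)/3)/2))


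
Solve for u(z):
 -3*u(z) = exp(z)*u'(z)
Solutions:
 u(z) = C1*exp(3*exp(-z))


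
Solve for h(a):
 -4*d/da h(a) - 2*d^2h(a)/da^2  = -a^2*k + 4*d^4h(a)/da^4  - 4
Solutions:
 h(a) = C1 + C2*exp(-6^(1/3)*a*(-(18 + sqrt(330))^(1/3) + 6^(1/3)/(18 + sqrt(330))^(1/3))/12)*sin(2^(1/3)*3^(1/6)*a*(3*2^(1/3)/(18 + sqrt(330))^(1/3) + 3^(2/3)*(18 + sqrt(330))^(1/3))/12) + C3*exp(-6^(1/3)*a*(-(18 + sqrt(330))^(1/3) + 6^(1/3)/(18 + sqrt(330))^(1/3))/12)*cos(2^(1/3)*3^(1/6)*a*(3*2^(1/3)/(18 + sqrt(330))^(1/3) + 3^(2/3)*(18 + sqrt(330))^(1/3))/12) + C4*exp(6^(1/3)*a*(-(18 + sqrt(330))^(1/3) + 6^(1/3)/(18 + sqrt(330))^(1/3))/6) + a^3*k/12 - a^2*k/8 + a*k/8 + a


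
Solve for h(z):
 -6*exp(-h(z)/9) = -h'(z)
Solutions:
 h(z) = 9*log(C1 + 2*z/3)


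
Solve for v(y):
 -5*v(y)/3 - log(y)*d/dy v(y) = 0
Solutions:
 v(y) = C1*exp(-5*li(y)/3)


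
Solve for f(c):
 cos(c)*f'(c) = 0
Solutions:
 f(c) = C1


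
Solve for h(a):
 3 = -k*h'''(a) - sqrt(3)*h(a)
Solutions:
 h(a) = C1*exp(3^(1/6)*a*(-1/k)^(1/3)) + C2*exp(a*(-1/k)^(1/3)*(-3^(1/6) + 3^(2/3)*I)/2) + C3*exp(-a*(-1/k)^(1/3)*(3^(1/6) + 3^(2/3)*I)/2) - sqrt(3)


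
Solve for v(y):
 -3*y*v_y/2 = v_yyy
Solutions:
 v(y) = C1 + Integral(C2*airyai(-2^(2/3)*3^(1/3)*y/2) + C3*airybi(-2^(2/3)*3^(1/3)*y/2), y)


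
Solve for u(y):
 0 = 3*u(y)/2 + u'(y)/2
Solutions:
 u(y) = C1*exp(-3*y)


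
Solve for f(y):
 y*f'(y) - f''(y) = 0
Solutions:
 f(y) = C1 + C2*erfi(sqrt(2)*y/2)


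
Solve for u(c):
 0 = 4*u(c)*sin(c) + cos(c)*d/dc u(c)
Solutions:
 u(c) = C1*cos(c)^4


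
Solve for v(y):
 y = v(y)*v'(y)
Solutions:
 v(y) = -sqrt(C1 + y^2)
 v(y) = sqrt(C1 + y^2)


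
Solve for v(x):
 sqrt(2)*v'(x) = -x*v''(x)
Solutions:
 v(x) = C1 + C2*x^(1 - sqrt(2))


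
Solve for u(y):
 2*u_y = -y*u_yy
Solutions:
 u(y) = C1 + C2/y


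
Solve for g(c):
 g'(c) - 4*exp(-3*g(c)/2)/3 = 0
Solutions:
 g(c) = 2*log(C1 + 2*c)/3
 g(c) = 2*log((-1 - sqrt(3)*I)*(C1 + 2*c)^(1/3)/2)
 g(c) = 2*log((-1 + sqrt(3)*I)*(C1 + 2*c)^(1/3)/2)


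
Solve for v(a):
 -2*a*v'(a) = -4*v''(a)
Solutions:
 v(a) = C1 + C2*erfi(a/2)


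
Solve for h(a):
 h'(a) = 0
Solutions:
 h(a) = C1


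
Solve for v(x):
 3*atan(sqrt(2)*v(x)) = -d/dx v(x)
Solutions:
 Integral(1/atan(sqrt(2)*_y), (_y, v(x))) = C1 - 3*x


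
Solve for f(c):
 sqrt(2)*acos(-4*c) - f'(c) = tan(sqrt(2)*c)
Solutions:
 f(c) = C1 + sqrt(2)*(c*acos(-4*c) + sqrt(1 - 16*c^2)/4) + sqrt(2)*log(cos(sqrt(2)*c))/2


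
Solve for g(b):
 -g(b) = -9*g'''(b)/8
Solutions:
 g(b) = C3*exp(2*3^(1/3)*b/3) + (C1*sin(3^(5/6)*b/3) + C2*cos(3^(5/6)*b/3))*exp(-3^(1/3)*b/3)


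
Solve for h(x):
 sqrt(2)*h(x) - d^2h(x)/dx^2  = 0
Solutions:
 h(x) = C1*exp(-2^(1/4)*x) + C2*exp(2^(1/4)*x)


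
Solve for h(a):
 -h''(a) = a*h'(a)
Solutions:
 h(a) = C1 + C2*erf(sqrt(2)*a/2)


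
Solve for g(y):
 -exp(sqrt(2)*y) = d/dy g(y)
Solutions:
 g(y) = C1 - sqrt(2)*exp(sqrt(2)*y)/2


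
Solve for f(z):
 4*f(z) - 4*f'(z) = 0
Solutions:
 f(z) = C1*exp(z)


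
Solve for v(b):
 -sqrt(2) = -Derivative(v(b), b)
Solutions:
 v(b) = C1 + sqrt(2)*b


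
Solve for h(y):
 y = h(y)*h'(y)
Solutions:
 h(y) = -sqrt(C1 + y^2)
 h(y) = sqrt(C1 + y^2)


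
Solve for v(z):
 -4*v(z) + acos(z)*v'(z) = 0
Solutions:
 v(z) = C1*exp(4*Integral(1/acos(z), z))


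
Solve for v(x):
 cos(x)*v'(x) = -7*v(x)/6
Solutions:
 v(x) = C1*(sin(x) - 1)^(7/12)/(sin(x) + 1)^(7/12)


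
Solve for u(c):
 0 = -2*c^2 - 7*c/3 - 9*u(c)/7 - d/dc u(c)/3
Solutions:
 u(c) = C1*exp(-27*c/7) - 14*c^2/9 - 245*c/243 + 1715/6561


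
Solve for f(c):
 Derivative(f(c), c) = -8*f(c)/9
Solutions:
 f(c) = C1*exp(-8*c/9)


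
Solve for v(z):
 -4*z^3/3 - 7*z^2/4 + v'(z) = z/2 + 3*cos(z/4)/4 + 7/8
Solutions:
 v(z) = C1 + z^4/3 + 7*z^3/12 + z^2/4 + 7*z/8 + 3*sin(z/4)


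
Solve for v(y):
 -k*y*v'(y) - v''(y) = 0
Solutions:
 v(y) = Piecewise((-sqrt(2)*sqrt(pi)*C1*erf(sqrt(2)*sqrt(k)*y/2)/(2*sqrt(k)) - C2, (k > 0) | (k < 0)), (-C1*y - C2, True))


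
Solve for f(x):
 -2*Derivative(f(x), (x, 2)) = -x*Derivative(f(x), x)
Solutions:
 f(x) = C1 + C2*erfi(x/2)


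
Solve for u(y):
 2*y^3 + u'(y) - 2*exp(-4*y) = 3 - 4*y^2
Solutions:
 u(y) = C1 - y^4/2 - 4*y^3/3 + 3*y - exp(-4*y)/2


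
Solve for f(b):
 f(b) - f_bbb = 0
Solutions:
 f(b) = C3*exp(b) + (C1*sin(sqrt(3)*b/2) + C2*cos(sqrt(3)*b/2))*exp(-b/2)


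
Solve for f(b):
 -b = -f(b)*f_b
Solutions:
 f(b) = -sqrt(C1 + b^2)
 f(b) = sqrt(C1 + b^2)


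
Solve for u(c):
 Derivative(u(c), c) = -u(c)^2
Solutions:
 u(c) = 1/(C1 + c)


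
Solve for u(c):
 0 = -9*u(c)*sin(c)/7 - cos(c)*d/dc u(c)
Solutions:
 u(c) = C1*cos(c)^(9/7)


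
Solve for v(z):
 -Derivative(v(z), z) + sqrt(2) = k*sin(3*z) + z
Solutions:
 v(z) = C1 + k*cos(3*z)/3 - z^2/2 + sqrt(2)*z


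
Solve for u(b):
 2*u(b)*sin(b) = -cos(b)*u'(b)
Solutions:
 u(b) = C1*cos(b)^2


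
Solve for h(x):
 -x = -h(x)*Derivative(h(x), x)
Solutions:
 h(x) = -sqrt(C1 + x^2)
 h(x) = sqrt(C1 + x^2)


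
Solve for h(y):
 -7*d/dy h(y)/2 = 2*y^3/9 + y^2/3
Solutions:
 h(y) = C1 - y^4/63 - 2*y^3/63


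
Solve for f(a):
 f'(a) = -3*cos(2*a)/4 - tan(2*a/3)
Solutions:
 f(a) = C1 + 3*log(cos(2*a/3))/2 - 3*sin(2*a)/8


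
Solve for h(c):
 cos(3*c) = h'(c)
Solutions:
 h(c) = C1 + sin(3*c)/3


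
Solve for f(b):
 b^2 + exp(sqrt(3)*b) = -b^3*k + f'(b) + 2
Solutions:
 f(b) = C1 + b^4*k/4 + b^3/3 - 2*b + sqrt(3)*exp(sqrt(3)*b)/3


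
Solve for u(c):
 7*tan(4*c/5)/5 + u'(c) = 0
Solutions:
 u(c) = C1 + 7*log(cos(4*c/5))/4


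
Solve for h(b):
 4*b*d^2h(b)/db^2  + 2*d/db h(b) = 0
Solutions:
 h(b) = C1 + C2*sqrt(b)


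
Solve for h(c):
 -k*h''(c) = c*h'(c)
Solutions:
 h(c) = C1 + C2*sqrt(k)*erf(sqrt(2)*c*sqrt(1/k)/2)


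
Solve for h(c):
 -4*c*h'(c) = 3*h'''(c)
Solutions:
 h(c) = C1 + Integral(C2*airyai(-6^(2/3)*c/3) + C3*airybi(-6^(2/3)*c/3), c)


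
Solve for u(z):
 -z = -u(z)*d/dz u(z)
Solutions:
 u(z) = -sqrt(C1 + z^2)
 u(z) = sqrt(C1 + z^2)


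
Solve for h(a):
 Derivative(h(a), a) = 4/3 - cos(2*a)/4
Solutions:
 h(a) = C1 + 4*a/3 - sin(2*a)/8


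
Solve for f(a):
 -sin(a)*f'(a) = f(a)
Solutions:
 f(a) = C1*sqrt(cos(a) + 1)/sqrt(cos(a) - 1)


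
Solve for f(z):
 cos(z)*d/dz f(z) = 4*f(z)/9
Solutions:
 f(z) = C1*(sin(z) + 1)^(2/9)/(sin(z) - 1)^(2/9)


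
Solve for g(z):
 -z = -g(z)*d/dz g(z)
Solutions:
 g(z) = -sqrt(C1 + z^2)
 g(z) = sqrt(C1 + z^2)


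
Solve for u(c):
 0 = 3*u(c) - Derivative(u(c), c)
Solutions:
 u(c) = C1*exp(3*c)


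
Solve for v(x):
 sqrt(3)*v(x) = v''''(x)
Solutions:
 v(x) = C1*exp(-3^(1/8)*x) + C2*exp(3^(1/8)*x) + C3*sin(3^(1/8)*x) + C4*cos(3^(1/8)*x)


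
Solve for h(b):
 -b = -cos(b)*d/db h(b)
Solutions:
 h(b) = C1 + Integral(b/cos(b), b)


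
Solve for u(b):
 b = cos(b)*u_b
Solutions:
 u(b) = C1 + Integral(b/cos(b), b)


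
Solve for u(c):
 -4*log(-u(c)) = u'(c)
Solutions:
 -li(-u(c)) = C1 - 4*c


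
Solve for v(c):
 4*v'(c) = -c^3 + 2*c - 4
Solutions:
 v(c) = C1 - c^4/16 + c^2/4 - c


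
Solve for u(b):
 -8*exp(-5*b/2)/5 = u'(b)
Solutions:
 u(b) = C1 + 16*exp(-5*b/2)/25


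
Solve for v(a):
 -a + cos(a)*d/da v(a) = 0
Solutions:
 v(a) = C1 + Integral(a/cos(a), a)


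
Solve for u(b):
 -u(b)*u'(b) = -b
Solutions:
 u(b) = -sqrt(C1 + b^2)
 u(b) = sqrt(C1 + b^2)


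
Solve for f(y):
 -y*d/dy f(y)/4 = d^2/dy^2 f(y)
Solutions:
 f(y) = C1 + C2*erf(sqrt(2)*y/4)


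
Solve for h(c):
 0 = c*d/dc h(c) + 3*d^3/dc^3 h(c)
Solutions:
 h(c) = C1 + Integral(C2*airyai(-3^(2/3)*c/3) + C3*airybi(-3^(2/3)*c/3), c)


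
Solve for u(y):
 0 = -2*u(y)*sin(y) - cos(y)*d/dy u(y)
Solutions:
 u(y) = C1*cos(y)^2


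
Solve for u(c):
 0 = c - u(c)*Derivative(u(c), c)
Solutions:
 u(c) = -sqrt(C1 + c^2)
 u(c) = sqrt(C1 + c^2)


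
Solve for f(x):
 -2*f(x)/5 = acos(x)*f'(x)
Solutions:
 f(x) = C1*exp(-2*Integral(1/acos(x), x)/5)


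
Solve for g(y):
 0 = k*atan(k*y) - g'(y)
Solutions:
 g(y) = C1 + k*Piecewise((y*atan(k*y) - log(k^2*y^2 + 1)/(2*k), Ne(k, 0)), (0, True))


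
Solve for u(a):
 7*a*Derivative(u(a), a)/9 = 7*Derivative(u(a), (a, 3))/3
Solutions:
 u(a) = C1 + Integral(C2*airyai(3^(2/3)*a/3) + C3*airybi(3^(2/3)*a/3), a)


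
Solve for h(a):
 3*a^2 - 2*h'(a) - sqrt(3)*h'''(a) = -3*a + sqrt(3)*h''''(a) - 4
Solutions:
 h(a) = C1 + C2*exp(a*(-2 + (1 + 9*sqrt(3) + sqrt(-1 + (1 + 9*sqrt(3))^2))^(-1/3) + (1 + 9*sqrt(3) + sqrt(-1 + (1 + 9*sqrt(3))^2))^(1/3))/6)*sin(sqrt(3)*a*(-(1 + 9*sqrt(3) + sqrt(-1 + (1 + 9*sqrt(3))^2))^(1/3) + (1 + 9*sqrt(3) + sqrt(-1 + (1 + 9*sqrt(3))^2))^(-1/3))/6) + C3*exp(a*(-2 + (1 + 9*sqrt(3) + sqrt(-1 + (1 + 9*sqrt(3))^2))^(-1/3) + (1 + 9*sqrt(3) + sqrt(-1 + (1 + 9*sqrt(3))^2))^(1/3))/6)*cos(sqrt(3)*a*(-(1 + 9*sqrt(3) + sqrt(-1 + (1 + 9*sqrt(3))^2))^(1/3) + (1 + 9*sqrt(3) + sqrt(-1 + (1 + 9*sqrt(3))^2))^(-1/3))/6) + C4*exp(-a*((1 + 9*sqrt(3) + sqrt(-1 + (1 + 9*sqrt(3))^2))^(-1/3) + 1 + (1 + 9*sqrt(3) + sqrt(-1 + (1 + 9*sqrt(3))^2))^(1/3))/3) + a^3/2 + 3*a^2/4 - 3*sqrt(3)*a/2 + 2*a


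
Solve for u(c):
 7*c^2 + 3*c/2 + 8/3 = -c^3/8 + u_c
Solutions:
 u(c) = C1 + c^4/32 + 7*c^3/3 + 3*c^2/4 + 8*c/3


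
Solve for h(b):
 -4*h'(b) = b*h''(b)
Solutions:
 h(b) = C1 + C2/b^3


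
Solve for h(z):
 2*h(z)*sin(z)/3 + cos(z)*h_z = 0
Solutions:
 h(z) = C1*cos(z)^(2/3)


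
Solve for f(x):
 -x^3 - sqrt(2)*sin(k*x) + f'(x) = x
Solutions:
 f(x) = C1 + x^4/4 + x^2/2 - sqrt(2)*cos(k*x)/k


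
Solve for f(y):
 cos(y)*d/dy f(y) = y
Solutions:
 f(y) = C1 + Integral(y/cos(y), y)


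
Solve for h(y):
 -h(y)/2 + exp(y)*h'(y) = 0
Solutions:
 h(y) = C1*exp(-exp(-y)/2)


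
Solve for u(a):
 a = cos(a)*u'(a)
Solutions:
 u(a) = C1 + Integral(a/cos(a), a)


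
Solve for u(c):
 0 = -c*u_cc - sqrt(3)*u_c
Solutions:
 u(c) = C1 + C2*c^(1 - sqrt(3))


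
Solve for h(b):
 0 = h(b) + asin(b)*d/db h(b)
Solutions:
 h(b) = C1*exp(-Integral(1/asin(b), b))


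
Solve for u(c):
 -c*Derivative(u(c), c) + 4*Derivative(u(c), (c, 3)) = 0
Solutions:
 u(c) = C1 + Integral(C2*airyai(2^(1/3)*c/2) + C3*airybi(2^(1/3)*c/2), c)


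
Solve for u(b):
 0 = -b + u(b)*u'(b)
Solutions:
 u(b) = -sqrt(C1 + b^2)
 u(b) = sqrt(C1 + b^2)


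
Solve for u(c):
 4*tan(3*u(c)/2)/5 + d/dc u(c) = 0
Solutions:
 u(c) = -2*asin(C1*exp(-6*c/5))/3 + 2*pi/3
 u(c) = 2*asin(C1*exp(-6*c/5))/3


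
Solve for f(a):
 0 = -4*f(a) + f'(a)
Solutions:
 f(a) = C1*exp(4*a)


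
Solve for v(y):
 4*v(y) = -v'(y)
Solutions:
 v(y) = C1*exp(-4*y)


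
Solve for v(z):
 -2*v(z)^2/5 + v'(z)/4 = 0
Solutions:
 v(z) = -5/(C1 + 8*z)


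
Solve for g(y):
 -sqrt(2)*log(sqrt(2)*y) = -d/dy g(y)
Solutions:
 g(y) = C1 + sqrt(2)*y*log(y) - sqrt(2)*y + sqrt(2)*y*log(2)/2


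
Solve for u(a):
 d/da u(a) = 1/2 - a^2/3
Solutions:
 u(a) = C1 - a^3/9 + a/2


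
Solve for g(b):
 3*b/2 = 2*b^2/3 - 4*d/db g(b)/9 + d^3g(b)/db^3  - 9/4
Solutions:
 g(b) = C1 + C2*exp(-2*b/3) + C3*exp(2*b/3) + b^3/2 - 27*b^2/16 + 27*b/16


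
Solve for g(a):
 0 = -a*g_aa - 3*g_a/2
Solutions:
 g(a) = C1 + C2/sqrt(a)


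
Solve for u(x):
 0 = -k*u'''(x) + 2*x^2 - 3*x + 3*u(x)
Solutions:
 u(x) = C1*exp(3^(1/3)*x*(1/k)^(1/3)) + C2*exp(x*(-3^(1/3) + 3^(5/6)*I)*(1/k)^(1/3)/2) + C3*exp(-x*(3^(1/3) + 3^(5/6)*I)*(1/k)^(1/3)/2) - 2*x^2/3 + x


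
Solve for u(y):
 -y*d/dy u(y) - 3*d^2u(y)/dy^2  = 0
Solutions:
 u(y) = C1 + C2*erf(sqrt(6)*y/6)


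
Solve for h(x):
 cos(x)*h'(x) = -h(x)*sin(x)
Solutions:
 h(x) = C1*cos(x)


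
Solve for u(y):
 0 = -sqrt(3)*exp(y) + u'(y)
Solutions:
 u(y) = C1 + sqrt(3)*exp(y)


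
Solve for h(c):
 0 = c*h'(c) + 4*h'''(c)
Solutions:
 h(c) = C1 + Integral(C2*airyai(-2^(1/3)*c/2) + C3*airybi(-2^(1/3)*c/2), c)


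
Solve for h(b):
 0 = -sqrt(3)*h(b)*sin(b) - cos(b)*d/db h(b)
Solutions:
 h(b) = C1*cos(b)^(sqrt(3))


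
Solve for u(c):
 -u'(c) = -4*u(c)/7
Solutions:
 u(c) = C1*exp(4*c/7)


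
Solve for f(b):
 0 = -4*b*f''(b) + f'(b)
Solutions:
 f(b) = C1 + C2*b^(5/4)


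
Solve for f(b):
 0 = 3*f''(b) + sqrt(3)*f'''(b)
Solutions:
 f(b) = C1 + C2*b + C3*exp(-sqrt(3)*b)


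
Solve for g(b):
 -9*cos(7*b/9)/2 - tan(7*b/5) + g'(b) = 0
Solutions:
 g(b) = C1 - 5*log(cos(7*b/5))/7 + 81*sin(7*b/9)/14


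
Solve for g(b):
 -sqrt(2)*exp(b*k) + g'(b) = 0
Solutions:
 g(b) = C1 + sqrt(2)*exp(b*k)/k


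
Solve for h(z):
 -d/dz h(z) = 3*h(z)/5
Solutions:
 h(z) = C1*exp(-3*z/5)


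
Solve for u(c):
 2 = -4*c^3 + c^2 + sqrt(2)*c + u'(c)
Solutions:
 u(c) = C1 + c^4 - c^3/3 - sqrt(2)*c^2/2 + 2*c


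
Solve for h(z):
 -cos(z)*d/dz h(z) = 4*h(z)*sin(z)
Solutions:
 h(z) = C1*cos(z)^4


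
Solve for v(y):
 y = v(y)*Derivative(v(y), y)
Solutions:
 v(y) = -sqrt(C1 + y^2)
 v(y) = sqrt(C1 + y^2)


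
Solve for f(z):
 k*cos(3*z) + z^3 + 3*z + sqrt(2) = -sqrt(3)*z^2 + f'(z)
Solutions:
 f(z) = C1 + k*sin(3*z)/3 + z^4/4 + sqrt(3)*z^3/3 + 3*z^2/2 + sqrt(2)*z


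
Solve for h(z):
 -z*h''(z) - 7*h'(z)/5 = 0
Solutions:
 h(z) = C1 + C2/z^(2/5)


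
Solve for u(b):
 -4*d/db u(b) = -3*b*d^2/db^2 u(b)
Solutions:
 u(b) = C1 + C2*b^(7/3)


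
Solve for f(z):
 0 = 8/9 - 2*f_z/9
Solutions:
 f(z) = C1 + 4*z


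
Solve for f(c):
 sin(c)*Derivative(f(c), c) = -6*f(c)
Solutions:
 f(c) = C1*(cos(c)^3 + 3*cos(c)^2 + 3*cos(c) + 1)/(cos(c)^3 - 3*cos(c)^2 + 3*cos(c) - 1)


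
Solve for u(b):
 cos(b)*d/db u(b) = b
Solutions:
 u(b) = C1 + Integral(b/cos(b), b)


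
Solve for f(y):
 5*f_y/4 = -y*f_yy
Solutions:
 f(y) = C1 + C2/y^(1/4)


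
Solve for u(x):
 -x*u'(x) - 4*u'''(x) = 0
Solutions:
 u(x) = C1 + Integral(C2*airyai(-2^(1/3)*x/2) + C3*airybi(-2^(1/3)*x/2), x)


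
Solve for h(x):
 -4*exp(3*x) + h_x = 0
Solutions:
 h(x) = C1 + 4*exp(3*x)/3


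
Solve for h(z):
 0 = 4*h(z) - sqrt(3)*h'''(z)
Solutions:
 h(z) = C3*exp(2^(2/3)*3^(5/6)*z/3) + (C1*sin(2^(2/3)*3^(1/3)*z/2) + C2*cos(2^(2/3)*3^(1/3)*z/2))*exp(-2^(2/3)*3^(5/6)*z/6)


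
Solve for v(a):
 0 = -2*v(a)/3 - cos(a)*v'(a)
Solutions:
 v(a) = C1*(sin(a) - 1)^(1/3)/(sin(a) + 1)^(1/3)


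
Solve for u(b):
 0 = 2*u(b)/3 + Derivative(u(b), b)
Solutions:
 u(b) = C1*exp(-2*b/3)


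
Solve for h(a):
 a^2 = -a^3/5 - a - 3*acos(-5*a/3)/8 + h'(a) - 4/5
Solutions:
 h(a) = C1 + a^4/20 + a^3/3 + a^2/2 + 3*a*acos(-5*a/3)/8 + 4*a/5 + 3*sqrt(9 - 25*a^2)/40


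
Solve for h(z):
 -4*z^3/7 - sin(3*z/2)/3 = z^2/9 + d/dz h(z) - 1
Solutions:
 h(z) = C1 - z^4/7 - z^3/27 + z + 2*cos(3*z/2)/9


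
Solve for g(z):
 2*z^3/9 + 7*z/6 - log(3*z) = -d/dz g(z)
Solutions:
 g(z) = C1 - z^4/18 - 7*z^2/12 + z*log(z) - z + z*log(3)


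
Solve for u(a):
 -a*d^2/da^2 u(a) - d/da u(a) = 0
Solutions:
 u(a) = C1 + C2*log(a)


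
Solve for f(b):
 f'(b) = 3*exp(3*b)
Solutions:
 f(b) = C1 + exp(3*b)


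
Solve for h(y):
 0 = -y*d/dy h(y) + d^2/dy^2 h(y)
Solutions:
 h(y) = C1 + C2*erfi(sqrt(2)*y/2)


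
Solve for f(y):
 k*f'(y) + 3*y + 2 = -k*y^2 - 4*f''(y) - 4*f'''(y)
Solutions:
 f(y) = C1 + C2*exp(y*(sqrt(1 - k) - 1)/2) + C3*exp(-y*(sqrt(1 - k) + 1)/2) - y^3/3 + 5*y^2/(2*k) + 6*y/k - 20*y/k^2


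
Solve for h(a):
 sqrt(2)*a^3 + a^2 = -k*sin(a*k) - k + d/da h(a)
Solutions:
 h(a) = C1 + sqrt(2)*a^4/4 + a^3/3 + a*k - cos(a*k)


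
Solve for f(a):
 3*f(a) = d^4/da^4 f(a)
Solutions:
 f(a) = C1*exp(-3^(1/4)*a) + C2*exp(3^(1/4)*a) + C3*sin(3^(1/4)*a) + C4*cos(3^(1/4)*a)


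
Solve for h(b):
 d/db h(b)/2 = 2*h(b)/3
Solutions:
 h(b) = C1*exp(4*b/3)


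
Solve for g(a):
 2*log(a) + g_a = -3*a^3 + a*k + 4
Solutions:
 g(a) = C1 - 3*a^4/4 + a^2*k/2 - 2*a*log(a) + 6*a


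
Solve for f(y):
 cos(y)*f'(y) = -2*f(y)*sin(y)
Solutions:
 f(y) = C1*cos(y)^2


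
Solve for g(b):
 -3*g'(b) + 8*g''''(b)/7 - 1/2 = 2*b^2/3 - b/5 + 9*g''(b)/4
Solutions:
 g(b) = C1 + C2*exp(-42^(1/3)*b*(42^(1/3)/(sqrt(214) + 16)^(1/3) + (sqrt(214) + 16)^(1/3))/16)*sin(14^(1/3)*3^(1/6)*b*(-3^(2/3)*(sqrt(214) + 16)^(1/3) + 3*14^(1/3)/(sqrt(214) + 16)^(1/3))/16) + C3*exp(-42^(1/3)*b*(42^(1/3)/(sqrt(214) + 16)^(1/3) + (sqrt(214) + 16)^(1/3))/16)*cos(14^(1/3)*3^(1/6)*b*(-3^(2/3)*(sqrt(214) + 16)^(1/3) + 3*14^(1/3)/(sqrt(214) + 16)^(1/3))/16) + C4*exp(42^(1/3)*b*(42^(1/3)/(sqrt(214) + 16)^(1/3) + (sqrt(214) + 16)^(1/3))/8) - 2*b^3/27 + b^2/5 - 7*b/15


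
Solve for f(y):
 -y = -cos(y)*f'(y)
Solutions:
 f(y) = C1 + Integral(y/cos(y), y)
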